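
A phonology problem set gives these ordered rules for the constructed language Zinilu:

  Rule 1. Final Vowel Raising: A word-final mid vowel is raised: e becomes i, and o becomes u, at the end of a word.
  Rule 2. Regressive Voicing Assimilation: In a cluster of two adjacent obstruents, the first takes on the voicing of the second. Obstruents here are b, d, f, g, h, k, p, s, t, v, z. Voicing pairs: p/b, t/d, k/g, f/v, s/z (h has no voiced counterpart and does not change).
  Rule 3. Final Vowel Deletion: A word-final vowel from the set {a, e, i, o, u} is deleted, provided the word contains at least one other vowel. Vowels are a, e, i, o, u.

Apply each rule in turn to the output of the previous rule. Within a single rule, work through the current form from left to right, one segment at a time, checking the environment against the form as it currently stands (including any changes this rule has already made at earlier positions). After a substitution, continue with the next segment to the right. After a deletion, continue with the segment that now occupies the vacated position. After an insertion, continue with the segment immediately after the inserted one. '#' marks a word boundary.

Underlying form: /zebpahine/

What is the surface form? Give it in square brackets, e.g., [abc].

[zeppahin]

Rule 1 Final Vowel Raising: [zebpahine] → [zebpahini]
Rule 2 Regressive Voicing Assimilation: [zebpahini] → [zeppahini]
Rule 3 Final Vowel Deletion: [zeppahini] → [zeppahin]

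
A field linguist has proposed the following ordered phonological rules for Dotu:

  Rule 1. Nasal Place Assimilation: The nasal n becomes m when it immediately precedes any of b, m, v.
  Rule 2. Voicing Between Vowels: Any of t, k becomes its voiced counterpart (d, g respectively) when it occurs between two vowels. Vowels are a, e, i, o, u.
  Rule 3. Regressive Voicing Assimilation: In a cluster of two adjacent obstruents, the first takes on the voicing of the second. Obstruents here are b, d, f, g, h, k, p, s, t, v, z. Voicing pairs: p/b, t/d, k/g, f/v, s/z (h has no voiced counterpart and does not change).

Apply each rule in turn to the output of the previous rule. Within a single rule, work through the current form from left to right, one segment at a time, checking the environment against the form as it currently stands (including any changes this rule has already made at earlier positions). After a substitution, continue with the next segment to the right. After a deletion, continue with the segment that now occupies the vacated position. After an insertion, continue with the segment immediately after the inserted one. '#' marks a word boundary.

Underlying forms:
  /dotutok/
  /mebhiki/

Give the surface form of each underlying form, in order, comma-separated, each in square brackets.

[dodudok], [mephigi]

/dotutok/:
  Rule 1 Nasal Place Assimilation: no change — [dotutok]
  Rule 2 Voicing Between Vowels: [dotutok] → [dodudok]
  Rule 3 Regressive Voicing Assimilation: no change — [dodudok]
/mebhiki/:
  Rule 1 Nasal Place Assimilation: no change — [mebhiki]
  Rule 2 Voicing Between Vowels: [mebhiki] → [mebhigi]
  Rule 3 Regressive Voicing Assimilation: [mebhigi] → [mephigi]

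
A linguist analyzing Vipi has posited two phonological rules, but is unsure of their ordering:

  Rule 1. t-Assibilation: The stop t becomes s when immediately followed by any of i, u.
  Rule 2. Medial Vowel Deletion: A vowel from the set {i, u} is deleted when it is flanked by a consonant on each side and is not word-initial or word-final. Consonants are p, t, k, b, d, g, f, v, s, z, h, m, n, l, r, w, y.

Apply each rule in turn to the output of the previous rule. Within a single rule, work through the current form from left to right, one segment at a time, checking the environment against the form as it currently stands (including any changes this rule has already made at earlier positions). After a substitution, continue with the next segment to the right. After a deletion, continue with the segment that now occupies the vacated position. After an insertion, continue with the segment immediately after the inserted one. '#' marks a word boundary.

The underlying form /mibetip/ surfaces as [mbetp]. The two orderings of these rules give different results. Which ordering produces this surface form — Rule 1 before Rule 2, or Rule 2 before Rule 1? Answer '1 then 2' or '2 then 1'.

Order 1 then 2:
  1 t-Assibilation: [mibetip] → [mibesip]
  2 Medial Vowel Deletion: [mibesip] → [mbesp]
  result: [mbesp]
Order 2 then 1:
  2 Medial Vowel Deletion: [mibetip] → [mbetp]
  1 t-Assibilation: no change — [mbetp]
  result: [mbetp]

2 then 1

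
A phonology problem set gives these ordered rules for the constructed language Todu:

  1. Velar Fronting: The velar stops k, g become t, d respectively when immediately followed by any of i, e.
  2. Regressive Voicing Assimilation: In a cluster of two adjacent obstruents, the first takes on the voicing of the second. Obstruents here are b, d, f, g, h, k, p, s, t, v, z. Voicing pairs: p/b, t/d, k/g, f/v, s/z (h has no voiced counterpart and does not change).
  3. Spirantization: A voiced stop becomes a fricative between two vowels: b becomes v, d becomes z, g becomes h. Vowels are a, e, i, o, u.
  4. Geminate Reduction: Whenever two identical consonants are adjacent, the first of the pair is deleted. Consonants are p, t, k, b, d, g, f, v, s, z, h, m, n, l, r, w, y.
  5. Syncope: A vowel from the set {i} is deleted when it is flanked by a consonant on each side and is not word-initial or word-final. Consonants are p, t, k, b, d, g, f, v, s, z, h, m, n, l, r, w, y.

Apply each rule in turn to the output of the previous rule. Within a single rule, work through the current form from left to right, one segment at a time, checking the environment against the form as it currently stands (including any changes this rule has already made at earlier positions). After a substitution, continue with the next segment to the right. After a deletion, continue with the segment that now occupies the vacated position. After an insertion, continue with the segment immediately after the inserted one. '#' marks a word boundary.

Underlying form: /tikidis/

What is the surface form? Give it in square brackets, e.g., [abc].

[ttzs]

1 Velar Fronting: [tikidis] → [titidis]
2 Regressive Voicing Assimilation: no change — [titidis]
3 Spirantization: [titidis] → [titizis]
4 Geminate Reduction: no change — [titizis]
5 Syncope: [titizis] → [ttzs]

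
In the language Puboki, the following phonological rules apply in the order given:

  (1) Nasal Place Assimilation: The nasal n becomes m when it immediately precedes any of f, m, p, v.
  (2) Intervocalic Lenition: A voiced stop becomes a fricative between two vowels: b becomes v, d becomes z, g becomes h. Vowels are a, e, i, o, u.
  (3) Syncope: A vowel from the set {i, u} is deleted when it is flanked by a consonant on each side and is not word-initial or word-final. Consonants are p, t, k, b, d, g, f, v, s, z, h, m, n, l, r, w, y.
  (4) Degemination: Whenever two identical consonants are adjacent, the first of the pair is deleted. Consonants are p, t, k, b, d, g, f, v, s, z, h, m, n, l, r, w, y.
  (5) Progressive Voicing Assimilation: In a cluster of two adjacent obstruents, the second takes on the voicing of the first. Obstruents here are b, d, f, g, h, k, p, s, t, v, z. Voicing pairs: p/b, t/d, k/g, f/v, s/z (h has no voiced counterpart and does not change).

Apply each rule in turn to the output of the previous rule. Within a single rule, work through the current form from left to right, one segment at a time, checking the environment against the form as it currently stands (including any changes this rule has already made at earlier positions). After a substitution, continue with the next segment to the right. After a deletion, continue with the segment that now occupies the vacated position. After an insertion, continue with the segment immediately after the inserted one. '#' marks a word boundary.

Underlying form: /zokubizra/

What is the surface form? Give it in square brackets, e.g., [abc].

(1) Nasal Place Assimilation: no change — [zokubizra]
(2) Intervocalic Lenition: [zokubizra] → [zokuvizra]
(3) Syncope: [zokuvizra] → [zokvzra]
(4) Degemination: no change — [zokvzra]
(5) Progressive Voicing Assimilation: [zokvzra] → [zokfsra]

[zokfsra]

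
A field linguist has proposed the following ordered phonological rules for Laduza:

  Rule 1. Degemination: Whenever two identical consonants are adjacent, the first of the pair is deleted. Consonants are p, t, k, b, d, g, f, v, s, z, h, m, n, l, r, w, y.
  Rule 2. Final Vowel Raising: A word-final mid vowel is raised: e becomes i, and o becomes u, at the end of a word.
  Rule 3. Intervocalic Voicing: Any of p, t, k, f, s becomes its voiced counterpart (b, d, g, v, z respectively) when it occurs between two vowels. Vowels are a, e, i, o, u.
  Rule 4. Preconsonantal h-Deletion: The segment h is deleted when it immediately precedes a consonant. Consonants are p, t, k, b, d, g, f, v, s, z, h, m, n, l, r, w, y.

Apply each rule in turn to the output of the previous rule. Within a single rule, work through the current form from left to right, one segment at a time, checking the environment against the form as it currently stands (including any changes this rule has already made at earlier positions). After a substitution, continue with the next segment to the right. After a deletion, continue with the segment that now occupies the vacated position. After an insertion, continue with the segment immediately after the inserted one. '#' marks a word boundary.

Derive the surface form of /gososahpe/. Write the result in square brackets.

Rule 1 Degemination: no change — [gososahpe]
Rule 2 Final Vowel Raising: [gososahpe] → [gososahpi]
Rule 3 Intervocalic Voicing: [gososahpi] → [gozozahpi]
Rule 4 Preconsonantal h-Deletion: [gozozahpi] → [gozozapi]

[gozozapi]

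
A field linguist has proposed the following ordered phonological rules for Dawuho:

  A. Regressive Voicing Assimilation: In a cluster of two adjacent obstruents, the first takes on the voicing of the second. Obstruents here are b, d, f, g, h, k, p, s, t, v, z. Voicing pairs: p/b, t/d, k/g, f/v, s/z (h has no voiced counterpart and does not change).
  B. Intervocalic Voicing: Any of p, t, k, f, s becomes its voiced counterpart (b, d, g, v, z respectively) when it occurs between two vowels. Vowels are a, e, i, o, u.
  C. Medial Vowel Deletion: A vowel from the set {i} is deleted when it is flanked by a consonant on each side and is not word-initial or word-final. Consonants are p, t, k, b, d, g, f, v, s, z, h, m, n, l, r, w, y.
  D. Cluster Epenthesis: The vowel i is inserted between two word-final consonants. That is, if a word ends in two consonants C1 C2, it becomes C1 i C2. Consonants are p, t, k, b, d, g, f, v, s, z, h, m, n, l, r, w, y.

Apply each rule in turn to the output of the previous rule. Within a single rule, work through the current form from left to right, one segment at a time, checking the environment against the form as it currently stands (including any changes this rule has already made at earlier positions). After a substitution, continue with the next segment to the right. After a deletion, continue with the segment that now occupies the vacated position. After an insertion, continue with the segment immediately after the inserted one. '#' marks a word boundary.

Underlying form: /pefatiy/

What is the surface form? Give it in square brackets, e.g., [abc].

A Regressive Voicing Assimilation: no change — [pefatiy]
B Intervocalic Voicing: [pefatiy] → [pevadiy]
C Medial Vowel Deletion: [pevadiy] → [pevady]
D Cluster Epenthesis: [pevady] → [pevadiy]

[pevadiy]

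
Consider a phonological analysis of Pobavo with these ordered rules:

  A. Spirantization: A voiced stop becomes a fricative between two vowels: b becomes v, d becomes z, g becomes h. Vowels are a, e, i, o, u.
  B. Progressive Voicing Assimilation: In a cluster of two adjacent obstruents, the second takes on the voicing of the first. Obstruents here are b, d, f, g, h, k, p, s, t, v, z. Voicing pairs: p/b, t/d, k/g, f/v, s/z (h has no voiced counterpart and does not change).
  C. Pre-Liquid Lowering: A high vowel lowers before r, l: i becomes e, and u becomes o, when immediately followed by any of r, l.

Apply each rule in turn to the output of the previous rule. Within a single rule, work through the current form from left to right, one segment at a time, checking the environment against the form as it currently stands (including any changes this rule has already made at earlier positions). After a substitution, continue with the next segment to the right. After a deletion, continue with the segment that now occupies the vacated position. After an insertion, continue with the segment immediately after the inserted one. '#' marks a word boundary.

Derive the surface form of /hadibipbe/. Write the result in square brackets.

[hazivippe]

A Spirantization: [hadibipbe] → [hazivipbe]
B Progressive Voicing Assimilation: [hazivipbe] → [hazivippe]
C Pre-Liquid Lowering: no change — [hazivippe]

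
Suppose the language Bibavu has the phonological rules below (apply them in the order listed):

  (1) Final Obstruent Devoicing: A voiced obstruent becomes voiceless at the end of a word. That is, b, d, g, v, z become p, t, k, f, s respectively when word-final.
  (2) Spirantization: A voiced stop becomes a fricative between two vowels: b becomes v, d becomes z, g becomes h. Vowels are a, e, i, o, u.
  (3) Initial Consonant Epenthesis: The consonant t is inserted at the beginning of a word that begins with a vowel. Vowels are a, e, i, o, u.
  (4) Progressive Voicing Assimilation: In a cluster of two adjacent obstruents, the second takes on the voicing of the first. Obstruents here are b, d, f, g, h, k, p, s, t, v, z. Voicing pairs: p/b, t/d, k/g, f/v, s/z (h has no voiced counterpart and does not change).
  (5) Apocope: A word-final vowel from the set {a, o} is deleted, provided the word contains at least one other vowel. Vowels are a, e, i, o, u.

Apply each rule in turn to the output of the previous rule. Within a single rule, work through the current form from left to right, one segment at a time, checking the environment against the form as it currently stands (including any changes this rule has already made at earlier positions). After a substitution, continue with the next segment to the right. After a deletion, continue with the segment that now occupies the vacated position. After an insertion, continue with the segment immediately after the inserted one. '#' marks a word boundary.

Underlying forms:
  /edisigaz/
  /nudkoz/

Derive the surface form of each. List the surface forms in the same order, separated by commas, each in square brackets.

[tezisihas], [nudgos]

/edisigaz/:
  (1) Final Obstruent Devoicing: [edisigaz] → [edisigas]
  (2) Spirantization: [edisigas] → [ezisihas]
  (3) Initial Consonant Epenthesis: [ezisihas] → [tezisihas]
  (4) Progressive Voicing Assimilation: no change — [tezisihas]
  (5) Apocope: no change — [tezisihas]
/nudkoz/:
  (1) Final Obstruent Devoicing: [nudkoz] → [nudkos]
  (2) Spirantization: no change — [nudkos]
  (3) Initial Consonant Epenthesis: no change — [nudkos]
  (4) Progressive Voicing Assimilation: [nudkos] → [nudgos]
  (5) Apocope: no change — [nudgos]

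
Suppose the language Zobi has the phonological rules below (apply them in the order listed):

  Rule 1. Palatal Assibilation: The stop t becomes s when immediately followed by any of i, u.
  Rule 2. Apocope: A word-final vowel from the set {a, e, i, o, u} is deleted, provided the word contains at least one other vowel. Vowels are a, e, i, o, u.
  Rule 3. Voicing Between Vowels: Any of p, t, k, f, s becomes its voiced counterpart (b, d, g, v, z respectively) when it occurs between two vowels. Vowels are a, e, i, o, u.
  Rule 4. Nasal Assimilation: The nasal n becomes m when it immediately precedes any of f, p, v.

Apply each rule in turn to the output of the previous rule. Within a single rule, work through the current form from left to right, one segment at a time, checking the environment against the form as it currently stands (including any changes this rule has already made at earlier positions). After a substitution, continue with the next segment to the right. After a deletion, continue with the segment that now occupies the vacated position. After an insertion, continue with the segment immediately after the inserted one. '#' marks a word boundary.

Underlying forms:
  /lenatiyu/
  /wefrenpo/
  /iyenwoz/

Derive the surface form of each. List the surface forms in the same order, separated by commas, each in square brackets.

[lenaziy], [wefremp], [iyenwoz]

/lenatiyu/:
  Rule 1 Palatal Assibilation: [lenatiyu] → [lenasiyu]
  Rule 2 Apocope: [lenasiyu] → [lenasiy]
  Rule 3 Voicing Between Vowels: [lenasiy] → [lenaziy]
  Rule 4 Nasal Assimilation: no change — [lenaziy]
/wefrenpo/:
  Rule 1 Palatal Assibilation: no change — [wefrenpo]
  Rule 2 Apocope: [wefrenpo] → [wefrenp]
  Rule 3 Voicing Between Vowels: no change — [wefrenp]
  Rule 4 Nasal Assimilation: [wefrenp] → [wefremp]
/iyenwoz/:
  Rule 1 Palatal Assibilation: no change — [iyenwoz]
  Rule 2 Apocope: no change — [iyenwoz]
  Rule 3 Voicing Between Vowels: no change — [iyenwoz]
  Rule 4 Nasal Assimilation: no change — [iyenwoz]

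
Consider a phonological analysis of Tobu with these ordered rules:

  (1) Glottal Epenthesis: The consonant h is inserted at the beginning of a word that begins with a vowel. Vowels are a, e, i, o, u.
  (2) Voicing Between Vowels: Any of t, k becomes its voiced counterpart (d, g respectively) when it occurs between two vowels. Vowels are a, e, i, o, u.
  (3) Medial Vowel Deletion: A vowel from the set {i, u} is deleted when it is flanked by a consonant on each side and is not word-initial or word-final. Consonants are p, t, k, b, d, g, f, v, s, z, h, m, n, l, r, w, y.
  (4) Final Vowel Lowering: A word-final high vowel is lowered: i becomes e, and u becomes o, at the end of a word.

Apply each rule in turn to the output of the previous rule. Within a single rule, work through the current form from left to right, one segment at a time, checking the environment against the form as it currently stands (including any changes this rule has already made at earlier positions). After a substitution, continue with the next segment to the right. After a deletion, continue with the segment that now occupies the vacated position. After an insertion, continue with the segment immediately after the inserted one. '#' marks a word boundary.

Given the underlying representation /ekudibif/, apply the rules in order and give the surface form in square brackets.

(1) Glottal Epenthesis: [ekudibif] → [hekudibif]
(2) Voicing Between Vowels: [hekudibif] → [hegudibif]
(3) Medial Vowel Deletion: [hegudibif] → [hegdbf]
(4) Final Vowel Lowering: no change — [hegdbf]

[hegdbf]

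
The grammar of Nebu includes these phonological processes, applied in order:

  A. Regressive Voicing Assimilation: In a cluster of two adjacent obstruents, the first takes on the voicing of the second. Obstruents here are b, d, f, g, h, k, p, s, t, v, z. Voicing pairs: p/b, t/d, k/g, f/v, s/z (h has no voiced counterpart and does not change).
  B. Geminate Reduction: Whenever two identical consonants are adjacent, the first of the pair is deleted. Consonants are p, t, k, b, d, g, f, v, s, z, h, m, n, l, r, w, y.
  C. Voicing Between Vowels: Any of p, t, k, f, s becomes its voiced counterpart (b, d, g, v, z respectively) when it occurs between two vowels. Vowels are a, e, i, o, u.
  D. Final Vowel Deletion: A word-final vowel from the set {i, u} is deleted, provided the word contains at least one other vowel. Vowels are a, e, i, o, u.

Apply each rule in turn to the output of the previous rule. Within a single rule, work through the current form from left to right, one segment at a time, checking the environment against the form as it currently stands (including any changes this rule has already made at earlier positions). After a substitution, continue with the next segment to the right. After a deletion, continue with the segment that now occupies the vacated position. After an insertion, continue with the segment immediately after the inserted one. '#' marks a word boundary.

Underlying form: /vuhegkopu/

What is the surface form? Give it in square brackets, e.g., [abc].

A Regressive Voicing Assimilation: [vuhegkopu] → [vuhekkopu]
B Geminate Reduction: [vuhekkopu] → [vuhekopu]
C Voicing Between Vowels: [vuhekopu] → [vuhegobu]
D Final Vowel Deletion: [vuhegobu] → [vuhegob]

[vuhegob]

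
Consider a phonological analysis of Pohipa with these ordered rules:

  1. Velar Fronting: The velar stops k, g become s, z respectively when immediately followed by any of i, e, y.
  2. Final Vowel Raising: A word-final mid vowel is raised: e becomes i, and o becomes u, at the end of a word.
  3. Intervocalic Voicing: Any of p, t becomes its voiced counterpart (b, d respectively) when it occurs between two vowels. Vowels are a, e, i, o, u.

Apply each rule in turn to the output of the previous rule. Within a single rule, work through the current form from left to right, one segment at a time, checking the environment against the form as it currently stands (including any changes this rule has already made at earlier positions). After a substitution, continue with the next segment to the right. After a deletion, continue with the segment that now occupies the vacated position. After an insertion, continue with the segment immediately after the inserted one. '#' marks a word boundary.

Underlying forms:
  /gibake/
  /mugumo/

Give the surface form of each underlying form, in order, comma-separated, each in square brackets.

[zibasi], [mugumu]

/gibake/:
  1 Velar Fronting: [gibake] → [zibase]
  2 Final Vowel Raising: [zibase] → [zibasi]
  3 Intervocalic Voicing: no change — [zibasi]
/mugumo/:
  1 Velar Fronting: no change — [mugumo]
  2 Final Vowel Raising: [mugumo] → [mugumu]
  3 Intervocalic Voicing: no change — [mugumu]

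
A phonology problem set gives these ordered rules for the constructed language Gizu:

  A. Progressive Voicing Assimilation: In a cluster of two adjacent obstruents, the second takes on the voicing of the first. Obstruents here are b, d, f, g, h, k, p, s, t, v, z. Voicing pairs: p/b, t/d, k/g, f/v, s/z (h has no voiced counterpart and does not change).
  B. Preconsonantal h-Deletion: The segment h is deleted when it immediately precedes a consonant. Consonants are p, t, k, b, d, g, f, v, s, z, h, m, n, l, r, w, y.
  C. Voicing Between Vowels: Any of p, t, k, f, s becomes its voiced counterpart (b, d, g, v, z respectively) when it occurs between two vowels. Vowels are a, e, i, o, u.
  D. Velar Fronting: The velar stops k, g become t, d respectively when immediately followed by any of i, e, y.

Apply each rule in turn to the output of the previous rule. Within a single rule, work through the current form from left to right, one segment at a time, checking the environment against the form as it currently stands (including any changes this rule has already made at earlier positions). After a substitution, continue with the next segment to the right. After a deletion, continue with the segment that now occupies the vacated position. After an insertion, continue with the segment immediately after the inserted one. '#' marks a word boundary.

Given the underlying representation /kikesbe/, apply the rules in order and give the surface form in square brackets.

A Progressive Voicing Assimilation: [kikesbe] → [kikespe]
B Preconsonantal h-Deletion: no change — [kikespe]
C Voicing Between Vowels: [kikespe] → [kigespe]
D Velar Fronting: [kigespe] → [tidespe]

[tidespe]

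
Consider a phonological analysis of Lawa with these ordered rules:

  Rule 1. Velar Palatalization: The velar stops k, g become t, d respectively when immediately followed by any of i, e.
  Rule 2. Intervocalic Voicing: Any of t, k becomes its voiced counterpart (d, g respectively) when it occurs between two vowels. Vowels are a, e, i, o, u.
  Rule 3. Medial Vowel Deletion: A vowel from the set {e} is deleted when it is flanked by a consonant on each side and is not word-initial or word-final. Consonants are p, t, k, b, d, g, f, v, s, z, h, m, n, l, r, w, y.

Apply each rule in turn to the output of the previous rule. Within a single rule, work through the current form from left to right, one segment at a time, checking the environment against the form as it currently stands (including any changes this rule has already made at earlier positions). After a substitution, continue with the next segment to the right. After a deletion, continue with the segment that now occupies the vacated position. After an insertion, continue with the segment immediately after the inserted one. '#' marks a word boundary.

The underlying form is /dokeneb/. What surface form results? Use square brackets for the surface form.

Rule 1 Velar Palatalization: [dokeneb] → [doteneb]
Rule 2 Intervocalic Voicing: [doteneb] → [dodeneb]
Rule 3 Medial Vowel Deletion: [dodeneb] → [dodnb]

[dodnb]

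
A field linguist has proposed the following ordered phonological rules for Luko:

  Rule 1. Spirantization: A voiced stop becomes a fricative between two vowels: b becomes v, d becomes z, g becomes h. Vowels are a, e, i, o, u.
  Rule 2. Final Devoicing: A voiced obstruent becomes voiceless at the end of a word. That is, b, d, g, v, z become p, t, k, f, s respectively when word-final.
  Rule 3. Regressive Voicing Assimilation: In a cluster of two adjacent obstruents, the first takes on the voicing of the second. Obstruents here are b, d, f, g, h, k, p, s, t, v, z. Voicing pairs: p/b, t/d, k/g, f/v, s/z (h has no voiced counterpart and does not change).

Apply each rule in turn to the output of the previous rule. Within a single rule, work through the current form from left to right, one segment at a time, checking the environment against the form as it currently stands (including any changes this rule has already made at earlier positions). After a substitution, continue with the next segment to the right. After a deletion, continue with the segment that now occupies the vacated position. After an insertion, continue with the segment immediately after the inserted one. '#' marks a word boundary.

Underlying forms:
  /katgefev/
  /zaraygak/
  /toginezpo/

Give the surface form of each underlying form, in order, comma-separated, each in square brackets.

[kadgefef], [zaraygak], [tohinespo]

/katgefev/:
  Rule 1 Spirantization: no change — [katgefev]
  Rule 2 Final Devoicing: [katgefev] → [katgefef]
  Rule 3 Regressive Voicing Assimilation: [katgefef] → [kadgefef]
/zaraygak/:
  Rule 1 Spirantization: no change — [zaraygak]
  Rule 2 Final Devoicing: no change — [zaraygak]
  Rule 3 Regressive Voicing Assimilation: no change — [zaraygak]
/toginezpo/:
  Rule 1 Spirantization: [toginezpo] → [tohinezpo]
  Rule 2 Final Devoicing: no change — [tohinezpo]
  Rule 3 Regressive Voicing Assimilation: [tohinezpo] → [tohinespo]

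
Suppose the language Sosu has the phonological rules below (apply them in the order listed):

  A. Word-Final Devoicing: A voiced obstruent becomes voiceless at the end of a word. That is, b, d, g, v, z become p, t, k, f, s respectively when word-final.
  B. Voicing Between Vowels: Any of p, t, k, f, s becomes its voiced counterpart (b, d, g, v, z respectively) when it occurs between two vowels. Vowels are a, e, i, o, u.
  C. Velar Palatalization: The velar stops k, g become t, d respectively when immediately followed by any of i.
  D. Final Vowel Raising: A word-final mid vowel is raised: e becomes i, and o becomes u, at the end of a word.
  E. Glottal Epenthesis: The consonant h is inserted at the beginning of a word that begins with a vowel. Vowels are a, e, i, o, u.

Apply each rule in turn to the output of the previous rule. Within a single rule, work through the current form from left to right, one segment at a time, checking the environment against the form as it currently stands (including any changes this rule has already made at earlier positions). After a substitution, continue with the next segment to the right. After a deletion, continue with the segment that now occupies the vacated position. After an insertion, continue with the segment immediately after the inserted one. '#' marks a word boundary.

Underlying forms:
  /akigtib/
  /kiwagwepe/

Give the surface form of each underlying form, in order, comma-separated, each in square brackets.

[hadigtip], [tiwagwebi]

/akigtib/:
  A Word-Final Devoicing: [akigtib] → [akigtip]
  B Voicing Between Vowels: [akigtip] → [agigtip]
  C Velar Palatalization: [agigtip] → [adigtip]
  D Final Vowel Raising: no change — [adigtip]
  E Glottal Epenthesis: [adigtip] → [hadigtip]
/kiwagwepe/:
  A Word-Final Devoicing: no change — [kiwagwepe]
  B Voicing Between Vowels: [kiwagwepe] → [kiwagwebe]
  C Velar Palatalization: [kiwagwebe] → [tiwagwebe]
  D Final Vowel Raising: [tiwagwebe] → [tiwagwebi]
  E Glottal Epenthesis: no change — [tiwagwebi]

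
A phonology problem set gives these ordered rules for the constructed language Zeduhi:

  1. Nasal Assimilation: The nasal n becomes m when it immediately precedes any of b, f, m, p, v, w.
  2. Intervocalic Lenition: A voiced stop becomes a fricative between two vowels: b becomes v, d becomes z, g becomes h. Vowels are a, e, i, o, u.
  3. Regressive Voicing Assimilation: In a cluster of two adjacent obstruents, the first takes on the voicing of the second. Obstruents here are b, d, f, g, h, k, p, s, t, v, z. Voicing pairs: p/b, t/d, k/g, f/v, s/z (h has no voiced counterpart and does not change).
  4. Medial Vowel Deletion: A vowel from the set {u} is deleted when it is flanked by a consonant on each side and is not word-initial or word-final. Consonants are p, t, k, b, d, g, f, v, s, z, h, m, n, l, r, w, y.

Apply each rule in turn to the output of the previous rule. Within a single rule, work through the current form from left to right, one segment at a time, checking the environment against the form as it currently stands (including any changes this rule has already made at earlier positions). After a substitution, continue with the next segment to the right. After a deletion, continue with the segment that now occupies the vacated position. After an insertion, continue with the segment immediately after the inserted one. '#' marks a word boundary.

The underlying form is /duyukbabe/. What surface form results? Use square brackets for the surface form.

[dygbave]

1 Nasal Assimilation: no change — [duyukbabe]
2 Intervocalic Lenition: [duyukbabe] → [duyukbave]
3 Regressive Voicing Assimilation: [duyukbave] → [duyugbave]
4 Medial Vowel Deletion: [duyugbave] → [dygbave]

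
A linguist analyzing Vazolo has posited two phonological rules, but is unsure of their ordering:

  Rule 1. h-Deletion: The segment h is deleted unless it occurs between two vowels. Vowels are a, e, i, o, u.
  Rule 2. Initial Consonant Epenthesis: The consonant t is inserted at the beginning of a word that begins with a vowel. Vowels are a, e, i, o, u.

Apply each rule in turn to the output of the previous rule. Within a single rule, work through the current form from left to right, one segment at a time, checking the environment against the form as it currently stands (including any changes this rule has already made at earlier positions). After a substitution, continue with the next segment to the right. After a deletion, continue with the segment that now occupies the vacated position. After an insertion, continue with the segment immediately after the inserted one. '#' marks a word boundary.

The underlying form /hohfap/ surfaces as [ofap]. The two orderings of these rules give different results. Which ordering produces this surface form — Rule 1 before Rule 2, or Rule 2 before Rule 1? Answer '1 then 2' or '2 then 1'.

Order 1 then 2:
  1 h-Deletion: [hohfap] → [ofap]
  2 Initial Consonant Epenthesis: [ofap] → [tofap]
  result: [tofap]
Order 2 then 1:
  2 Initial Consonant Epenthesis: no change — [hohfap]
  1 h-Deletion: [hohfap] → [ofap]
  result: [ofap]

2 then 1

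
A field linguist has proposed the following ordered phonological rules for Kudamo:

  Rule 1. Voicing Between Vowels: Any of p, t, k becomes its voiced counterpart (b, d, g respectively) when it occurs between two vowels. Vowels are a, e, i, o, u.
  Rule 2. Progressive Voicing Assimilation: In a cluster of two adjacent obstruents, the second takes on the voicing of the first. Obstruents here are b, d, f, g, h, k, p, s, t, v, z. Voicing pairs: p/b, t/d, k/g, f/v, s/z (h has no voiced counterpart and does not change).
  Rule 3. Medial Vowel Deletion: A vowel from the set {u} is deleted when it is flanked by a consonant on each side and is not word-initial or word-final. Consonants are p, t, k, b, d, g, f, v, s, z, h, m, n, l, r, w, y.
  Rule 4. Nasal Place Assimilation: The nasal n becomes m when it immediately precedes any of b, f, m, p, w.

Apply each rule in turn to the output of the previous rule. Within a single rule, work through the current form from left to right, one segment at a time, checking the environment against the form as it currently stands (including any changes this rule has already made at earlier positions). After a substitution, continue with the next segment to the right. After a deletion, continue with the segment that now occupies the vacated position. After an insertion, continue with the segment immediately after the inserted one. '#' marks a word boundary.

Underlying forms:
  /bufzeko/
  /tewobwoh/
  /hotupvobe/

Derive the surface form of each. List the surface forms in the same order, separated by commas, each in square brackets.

/bufzeko/:
  Rule 1 Voicing Between Vowels: [bufzeko] → [bufzego]
  Rule 2 Progressive Voicing Assimilation: [bufzego] → [bufsego]
  Rule 3 Medial Vowel Deletion: [bufsego] → [bfsego]
  Rule 4 Nasal Place Assimilation: no change — [bfsego]
/tewobwoh/:
  Rule 1 Voicing Between Vowels: no change — [tewobwoh]
  Rule 2 Progressive Voicing Assimilation: no change — [tewobwoh]
  Rule 3 Medial Vowel Deletion: no change — [tewobwoh]
  Rule 4 Nasal Place Assimilation: no change — [tewobwoh]
/hotupvobe/:
  Rule 1 Voicing Between Vowels: [hotupvobe] → [hodupvobe]
  Rule 2 Progressive Voicing Assimilation: [hodupvobe] → [hodupfobe]
  Rule 3 Medial Vowel Deletion: [hodupfobe] → [hodpfobe]
  Rule 4 Nasal Place Assimilation: no change — [hodpfobe]

[bfsego], [tewobwoh], [hodpfobe]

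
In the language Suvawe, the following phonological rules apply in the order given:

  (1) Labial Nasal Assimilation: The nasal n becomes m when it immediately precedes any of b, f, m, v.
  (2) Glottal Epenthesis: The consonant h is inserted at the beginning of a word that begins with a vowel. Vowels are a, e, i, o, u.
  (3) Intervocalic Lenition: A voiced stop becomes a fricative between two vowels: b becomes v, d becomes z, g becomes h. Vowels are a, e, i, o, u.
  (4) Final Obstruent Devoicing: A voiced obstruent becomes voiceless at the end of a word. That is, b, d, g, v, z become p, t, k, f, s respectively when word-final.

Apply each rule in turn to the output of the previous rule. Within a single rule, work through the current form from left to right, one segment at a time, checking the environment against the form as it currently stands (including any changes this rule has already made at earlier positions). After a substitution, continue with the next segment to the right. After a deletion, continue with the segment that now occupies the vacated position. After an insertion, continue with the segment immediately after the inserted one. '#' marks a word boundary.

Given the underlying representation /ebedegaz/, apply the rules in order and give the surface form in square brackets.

[hevezehas]

(1) Labial Nasal Assimilation: no change — [ebedegaz]
(2) Glottal Epenthesis: [ebedegaz] → [hebedegaz]
(3) Intervocalic Lenition: [hebedegaz] → [hevezehaz]
(4) Final Obstruent Devoicing: [hevezehaz] → [hevezehas]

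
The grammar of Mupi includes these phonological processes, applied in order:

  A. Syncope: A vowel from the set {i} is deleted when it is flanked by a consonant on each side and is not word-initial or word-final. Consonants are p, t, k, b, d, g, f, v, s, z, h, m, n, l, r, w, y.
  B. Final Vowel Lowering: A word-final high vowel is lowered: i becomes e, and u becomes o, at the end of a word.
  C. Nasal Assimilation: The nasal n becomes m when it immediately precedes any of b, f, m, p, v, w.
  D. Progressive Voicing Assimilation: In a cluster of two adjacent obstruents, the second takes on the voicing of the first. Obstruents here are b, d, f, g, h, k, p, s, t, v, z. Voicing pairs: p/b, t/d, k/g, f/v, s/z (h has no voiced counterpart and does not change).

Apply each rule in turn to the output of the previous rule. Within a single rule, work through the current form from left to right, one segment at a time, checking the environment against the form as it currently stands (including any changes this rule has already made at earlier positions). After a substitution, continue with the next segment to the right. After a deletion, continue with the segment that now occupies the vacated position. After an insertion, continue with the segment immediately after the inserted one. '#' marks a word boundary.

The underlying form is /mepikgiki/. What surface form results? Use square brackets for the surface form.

[mepkkke]

A Syncope: [mepikgiki] → [mepkgki]
B Final Vowel Lowering: [mepkgki] → [mepkgke]
C Nasal Assimilation: no change — [mepkgke]
D Progressive Voicing Assimilation: [mepkgke] → [mepkkke]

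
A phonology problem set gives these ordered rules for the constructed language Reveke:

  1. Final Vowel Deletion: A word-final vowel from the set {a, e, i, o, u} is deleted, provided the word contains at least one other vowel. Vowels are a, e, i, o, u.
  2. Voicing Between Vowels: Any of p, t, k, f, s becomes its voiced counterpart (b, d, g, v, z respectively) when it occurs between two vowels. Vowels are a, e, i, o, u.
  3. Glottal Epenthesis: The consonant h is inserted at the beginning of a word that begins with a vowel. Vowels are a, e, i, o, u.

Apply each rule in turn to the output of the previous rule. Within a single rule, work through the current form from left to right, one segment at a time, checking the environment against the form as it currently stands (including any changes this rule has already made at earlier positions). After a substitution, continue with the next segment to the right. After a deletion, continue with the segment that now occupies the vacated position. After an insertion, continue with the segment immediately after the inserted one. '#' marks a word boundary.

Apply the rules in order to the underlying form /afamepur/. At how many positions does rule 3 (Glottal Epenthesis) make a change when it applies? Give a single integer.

1 Final Vowel Deletion: no change — [afamepur]
2 Voicing Between Vowels: [afamepur] → [avamebur]
3 Glottal Epenthesis: [avamebur] → [havamebur]
Rule 3 changed 1 position(s).

1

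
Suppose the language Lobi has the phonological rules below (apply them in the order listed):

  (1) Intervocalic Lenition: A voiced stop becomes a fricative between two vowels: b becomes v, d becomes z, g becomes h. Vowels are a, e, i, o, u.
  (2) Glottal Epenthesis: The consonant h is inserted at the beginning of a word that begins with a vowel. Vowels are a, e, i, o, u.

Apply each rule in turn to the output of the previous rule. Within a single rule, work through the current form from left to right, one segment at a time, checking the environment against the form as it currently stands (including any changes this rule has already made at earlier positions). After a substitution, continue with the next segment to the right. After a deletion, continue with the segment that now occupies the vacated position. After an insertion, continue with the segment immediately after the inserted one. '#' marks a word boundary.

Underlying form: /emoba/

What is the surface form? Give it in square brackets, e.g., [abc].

[hemova]

(1) Intervocalic Lenition: [emoba] → [emova]
(2) Glottal Epenthesis: [emova] → [hemova]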